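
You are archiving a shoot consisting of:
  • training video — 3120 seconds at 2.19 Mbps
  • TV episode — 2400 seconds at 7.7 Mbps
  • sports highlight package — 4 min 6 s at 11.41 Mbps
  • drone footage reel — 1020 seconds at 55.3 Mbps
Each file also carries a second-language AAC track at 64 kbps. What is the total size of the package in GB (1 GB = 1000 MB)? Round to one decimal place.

Audio: 64 kbps = 0.064 Mbps.
training video: 2.254 Mbps × 3120 s = 7032.5 Mb
TV episode: 7.764 Mbps × 2400 s = 18633.6 Mb
sports highlight package: 11.474 Mbps × 246 s = 2822.6 Mb
drone footage reel: 55.364 Mbps × 1020 s = 56471.3 Mb
Total: 84960.0 Mb = 10620.0 MB.
= 10.62 GB.

10.6 GB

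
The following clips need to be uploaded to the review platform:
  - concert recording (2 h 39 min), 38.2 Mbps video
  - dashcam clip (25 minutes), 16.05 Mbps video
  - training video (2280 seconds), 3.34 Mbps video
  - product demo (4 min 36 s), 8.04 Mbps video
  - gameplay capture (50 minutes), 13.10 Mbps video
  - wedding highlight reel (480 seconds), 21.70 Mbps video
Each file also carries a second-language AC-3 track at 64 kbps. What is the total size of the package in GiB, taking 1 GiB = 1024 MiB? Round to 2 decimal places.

Audio: 64 kbps = 0.064 Mbps.
concert recording: 38.264 Mbps × 9540 s = 365038.6 Mb
dashcam clip: 16.114 Mbps × 1500 s = 24171.0 Mb
training video: 3.404 Mbps × 2280 s = 7761.1 Mb
product demo: 8.104 Mbps × 276 s = 2236.7 Mb
gameplay capture: 13.164 Mbps × 3000 s = 39492.0 Mb
wedding highlight reel: 21.764 Mbps × 480 s = 10446.7 Mb
Total: 449146.1 Mb = 56143.3 MB.
= 52.29 GiB.

52.29 GiB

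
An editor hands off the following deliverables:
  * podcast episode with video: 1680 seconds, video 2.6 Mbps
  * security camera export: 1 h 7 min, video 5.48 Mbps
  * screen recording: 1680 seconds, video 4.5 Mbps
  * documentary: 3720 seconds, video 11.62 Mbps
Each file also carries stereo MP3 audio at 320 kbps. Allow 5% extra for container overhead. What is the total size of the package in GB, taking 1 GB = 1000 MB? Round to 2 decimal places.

Audio: 320 kbps = 0.320 Mbps.
podcast episode with video: 2.920 Mbps × 1680 s × 1.05 = 5150.9 Mb
security camera export: 5.800 Mbps × 4020 s × 1.05 = 24481.8 Mb
screen recording: 4.820 Mbps × 1680 s × 1.05 = 8502.5 Mb
documentary: 11.940 Mbps × 3720 s × 1.05 = 46637.6 Mb
Total: 84772.8 Mb = 10596.6 MB.
= 10.60 GB.

10.60 GB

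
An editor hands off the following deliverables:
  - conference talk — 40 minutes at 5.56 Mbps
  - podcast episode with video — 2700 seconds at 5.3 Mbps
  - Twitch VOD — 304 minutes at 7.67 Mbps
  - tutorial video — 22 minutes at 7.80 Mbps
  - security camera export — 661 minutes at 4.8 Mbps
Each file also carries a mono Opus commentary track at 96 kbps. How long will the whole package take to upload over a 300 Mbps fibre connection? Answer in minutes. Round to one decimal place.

20.8 minutes

Audio: 96 kbps = 0.096 Mbps.
conference talk: 5.656 Mbps × 2400 s = 13574.4 Mb
podcast episode with video: 5.396 Mbps × 2700 s = 14569.2 Mb
Twitch VOD: 7.766 Mbps × 18240 s = 141651.8 Mb
tutorial video: 7.896 Mbps × 1320 s = 10422.7 Mb
security camera export: 4.896 Mbps × 39660 s = 194175.4 Mb
Total: 374393.5 Mb = 46799.2 MB.
At 300 Mbps: 374393.5 / 300 = 1248 s ≈ 20.8 minutes.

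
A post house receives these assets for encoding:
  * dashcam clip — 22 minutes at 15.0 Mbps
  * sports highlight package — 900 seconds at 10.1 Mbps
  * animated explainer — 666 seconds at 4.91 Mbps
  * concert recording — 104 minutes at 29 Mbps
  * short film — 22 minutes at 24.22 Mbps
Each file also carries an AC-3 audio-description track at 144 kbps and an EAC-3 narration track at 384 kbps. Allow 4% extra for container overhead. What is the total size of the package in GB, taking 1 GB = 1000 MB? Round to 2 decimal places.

32.58 GB

Audio total: 144 + 384 = 528 kbps = 0.528 Mbps.
dashcam clip: 15.528 Mbps × 1320 s × 1.04 = 21316.8 Mb
sports highlight package: 10.628 Mbps × 900 s × 1.04 = 9947.8 Mb
animated explainer: 5.438 Mbps × 666 s × 1.04 = 3766.6 Mb
concert recording: 29.528 Mbps × 6240 s × 1.04 = 191624.9 Mb
short film: 24.748 Mbps × 1320 s × 1.04 = 33974.1 Mb
Total: 260630.2 Mb = 32578.8 MB.
= 32.58 GB.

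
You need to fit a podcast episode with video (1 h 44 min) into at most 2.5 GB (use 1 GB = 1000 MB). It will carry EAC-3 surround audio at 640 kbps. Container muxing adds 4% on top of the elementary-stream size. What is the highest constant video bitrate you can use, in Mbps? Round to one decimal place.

2.4 Mbps

Budget: 2.5 GB = 20000.0 Mb.
Stream payload after overhead: 20000.0 / 1.04 = 19230.8 Mb.
1 h 44 min = 104 min = 6240 s
Total bitrate budget: 19230.8 Mb / 6240 s = 3.082 Mbps.
Audio: 640 kbps = 0.640 Mbps.
Video: 3.082 − 0.640 = 2.442 Mbps.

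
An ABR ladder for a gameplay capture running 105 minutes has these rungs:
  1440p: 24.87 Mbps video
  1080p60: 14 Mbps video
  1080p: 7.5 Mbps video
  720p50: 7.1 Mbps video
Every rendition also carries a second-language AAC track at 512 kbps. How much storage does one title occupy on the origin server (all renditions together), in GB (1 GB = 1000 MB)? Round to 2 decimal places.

43.72 GB

105 min = 6300 s
Audio: 512 kbps = 0.512 Mbps.
Sum of rendition bitrates: (24.87+0.512) + (14+0.512) + (7.5+0.512) + (7.1+0.512) = 55.518 Mbps.
× 6300 s = 349,763 Mb = 43,720 MB = 43.72 GB.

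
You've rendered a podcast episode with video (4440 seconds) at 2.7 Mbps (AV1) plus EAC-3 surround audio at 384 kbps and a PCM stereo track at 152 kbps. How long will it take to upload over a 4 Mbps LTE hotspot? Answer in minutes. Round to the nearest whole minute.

60 minutes

Audio total: 384 + 152 = 536 kbps = 0.536 Mbps.
Total bitrate: 3.236 Mbps.
File: 3.236 Mbps × 4440 s = 14367.8 Mb.
At 4 Mbps: 14367.8 / 4 = 3592.0 s ≈ 59.9 minutes.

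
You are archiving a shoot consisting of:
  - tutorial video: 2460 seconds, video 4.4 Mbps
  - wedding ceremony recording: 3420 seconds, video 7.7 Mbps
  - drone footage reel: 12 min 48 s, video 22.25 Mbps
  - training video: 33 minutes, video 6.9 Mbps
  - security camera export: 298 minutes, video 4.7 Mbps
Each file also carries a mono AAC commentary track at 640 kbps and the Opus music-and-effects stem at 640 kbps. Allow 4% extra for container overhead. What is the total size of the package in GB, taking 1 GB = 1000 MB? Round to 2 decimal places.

Audio total: 640 + 640 = 1280 kbps = 1.280 Mbps.
tutorial video: 5.680 Mbps × 2460 s × 1.04 = 14531.7 Mb
wedding ceremony recording: 8.980 Mbps × 3420 s × 1.04 = 31940.1 Mb
drone footage reel: 23.530 Mbps × 768 s × 1.04 = 18793.9 Mb
training video: 8.180 Mbps × 1980 s × 1.04 = 16844.3 Mb
security camera export: 5.980 Mbps × 17880 s × 1.04 = 111199.3 Mb
Total: 193309.2 Mb = 24163.7 MB.
= 24.16 GB.

24.16 GB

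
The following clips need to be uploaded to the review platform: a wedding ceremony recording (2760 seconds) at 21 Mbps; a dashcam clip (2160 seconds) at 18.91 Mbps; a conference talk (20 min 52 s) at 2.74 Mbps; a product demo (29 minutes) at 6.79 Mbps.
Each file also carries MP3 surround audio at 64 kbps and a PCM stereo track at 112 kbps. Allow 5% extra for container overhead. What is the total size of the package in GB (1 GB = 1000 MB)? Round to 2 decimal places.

Audio total: 64 + 112 = 176 kbps = 0.176 Mbps.
wedding ceremony recording: 21.176 Mbps × 2760 s × 1.05 = 61368.0 Mb
dashcam clip: 19.086 Mbps × 2160 s × 1.05 = 43287.0 Mb
conference talk: 2.916 Mbps × 1252 s × 1.05 = 3833.4 Mb
product demo: 6.966 Mbps × 1740 s × 1.05 = 12726.9 Mb
Total: 121215.4 Mb = 15151.9 MB.
= 15.15 GB.

15.15 GB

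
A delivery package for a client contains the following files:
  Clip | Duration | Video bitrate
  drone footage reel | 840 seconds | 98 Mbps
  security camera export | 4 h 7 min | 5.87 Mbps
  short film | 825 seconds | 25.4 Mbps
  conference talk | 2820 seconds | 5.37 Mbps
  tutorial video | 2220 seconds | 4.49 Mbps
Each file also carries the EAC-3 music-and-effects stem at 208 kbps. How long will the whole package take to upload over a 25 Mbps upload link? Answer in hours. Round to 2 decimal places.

2.44 hours

Audio: 208 kbps = 0.208 Mbps.
drone footage reel: 98.208 Mbps × 840 s = 82494.7 Mb
security camera export: 6.078 Mbps × 14820 s = 90076.0 Mb
short film: 25.608 Mbps × 825 s = 21126.6 Mb
conference talk: 5.578 Mbps × 2820 s = 15730.0 Mb
tutorial video: 4.698 Mbps × 2220 s = 10429.6 Mb
Total: 219856.8 Mb = 27482.1 MB.
At 25 Mbps: 219856.8 / 25 = 8794 s ≈ 2.44 hours.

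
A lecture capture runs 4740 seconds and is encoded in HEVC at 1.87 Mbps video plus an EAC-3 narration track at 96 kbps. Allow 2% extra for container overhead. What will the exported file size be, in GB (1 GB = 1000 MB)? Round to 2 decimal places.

Audio: 96 kbps = 0.096 Mbps.
Total bitrate: 1.87 + 0.096 = 1.966 Mbps.
Stream data: 1.966 Mbps × 4740 s = 9318.8 Mb.
With 2% container overhead: ×1.02.
9,505 Mb ÷ 8 = 1,188 MB → 1.188 GB.

1.19 GB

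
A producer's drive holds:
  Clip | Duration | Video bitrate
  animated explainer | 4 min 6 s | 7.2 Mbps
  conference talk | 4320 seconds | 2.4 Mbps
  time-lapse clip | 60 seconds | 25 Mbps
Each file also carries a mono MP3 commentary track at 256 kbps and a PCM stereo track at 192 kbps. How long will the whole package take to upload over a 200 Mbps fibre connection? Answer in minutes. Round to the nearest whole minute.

Audio total: 256 + 192 = 448 kbps = 0.448 Mbps.
animated explainer: 7.648 Mbps × 246 s = 1881.4 Mb
conference talk: 2.848 Mbps × 4320 s = 12303.4 Mb
time-lapse clip: 25.448 Mbps × 60 s = 1526.9 Mb
Total: 15711.6 Mb = 1964.0 MB.
At 200 Mbps: 15711.6 / 200 = 79 s ≈ 1.31 minutes.

1 minutes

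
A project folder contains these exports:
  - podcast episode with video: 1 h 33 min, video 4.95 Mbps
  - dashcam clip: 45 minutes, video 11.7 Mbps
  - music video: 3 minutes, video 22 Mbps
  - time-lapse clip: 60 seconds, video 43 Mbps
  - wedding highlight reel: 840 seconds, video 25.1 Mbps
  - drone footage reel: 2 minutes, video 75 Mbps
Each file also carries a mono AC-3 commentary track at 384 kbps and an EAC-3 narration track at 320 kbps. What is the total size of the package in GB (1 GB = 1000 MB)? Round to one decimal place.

12.8 GB

Audio total: 384 + 320 = 704 kbps = 0.704 Mbps.
podcast episode with video: 5.654 Mbps × 5580 s = 31549.3 Mb
dashcam clip: 12.404 Mbps × 2700 s = 33490.8 Mb
music video: 22.704 Mbps × 180 s = 4086.7 Mb
time-lapse clip: 43.704 Mbps × 60 s = 2622.2 Mb
wedding highlight reel: 25.804 Mbps × 840 s = 21675.4 Mb
drone footage reel: 75.704 Mbps × 120 s = 9084.5 Mb
Total: 102508.9 Mb = 12813.6 MB.
= 12.81 GB.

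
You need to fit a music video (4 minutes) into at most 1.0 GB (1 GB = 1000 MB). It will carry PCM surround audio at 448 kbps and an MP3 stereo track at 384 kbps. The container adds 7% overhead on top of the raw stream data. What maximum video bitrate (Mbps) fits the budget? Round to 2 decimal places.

Budget: 1.0 GB = 8000.0 Mb.
Stream payload after overhead: 8000.0 / 1.07 = 7476.6 Mb.
4 min = 240 s
Total bitrate budget: 7476.6 Mb / 240 s = 31.153 Mbps.
Audio total: 448 + 384 = 832 kbps = 0.832 Mbps.
Video: 31.153 − 0.832 = 30.321 Mbps.

30.32 Mbps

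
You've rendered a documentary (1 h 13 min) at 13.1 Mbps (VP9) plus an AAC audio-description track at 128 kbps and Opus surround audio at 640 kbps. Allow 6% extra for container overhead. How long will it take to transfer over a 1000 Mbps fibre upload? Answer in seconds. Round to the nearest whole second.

1 h 13 min = 73 min = 4380 s
Audio total: 128 + 640 = 768 kbps = 0.768 Mbps.
Total bitrate: 13.868 Mbps.
File: 13.868 Mbps × 4380 s = 60741.8 Mb.
With 6% container overhead: ×1.06. → 64386.4 Mb.
At 1000 Mbps: 64386.4 / 1000 = 64.4 s ≈ 64.4 seconds.

64 seconds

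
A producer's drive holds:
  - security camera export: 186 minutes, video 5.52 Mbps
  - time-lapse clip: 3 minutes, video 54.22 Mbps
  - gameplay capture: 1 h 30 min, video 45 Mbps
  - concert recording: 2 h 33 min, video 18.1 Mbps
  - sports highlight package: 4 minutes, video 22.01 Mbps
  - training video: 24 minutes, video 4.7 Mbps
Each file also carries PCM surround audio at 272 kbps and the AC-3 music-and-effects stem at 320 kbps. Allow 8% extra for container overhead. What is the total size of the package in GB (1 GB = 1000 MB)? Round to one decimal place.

68.7 GB

Audio total: 272 + 320 = 592 kbps = 0.592 Mbps.
security camera export: 6.112 Mbps × 11160 s × 1.08 = 73666.7 Mb
time-lapse clip: 54.812 Mbps × 180 s × 1.08 = 10655.5 Mb
gameplay capture: 45.592 Mbps × 5400 s × 1.08 = 265892.5 Mb
concert recording: 18.692 Mbps × 9180 s × 1.08 = 185320.0 Mb
sports highlight package: 22.602 Mbps × 240 s × 1.08 = 5858.4 Mb
training video: 5.292 Mbps × 1440 s × 1.08 = 8230.1 Mb
Total: 549623.2 Mb = 68702.9 MB.
= 68.70 GB.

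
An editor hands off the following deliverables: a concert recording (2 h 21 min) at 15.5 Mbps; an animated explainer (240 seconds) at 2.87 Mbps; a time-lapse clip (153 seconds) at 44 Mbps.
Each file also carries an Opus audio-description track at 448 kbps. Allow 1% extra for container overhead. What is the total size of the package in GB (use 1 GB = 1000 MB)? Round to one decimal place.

18.0 GB

Audio: 448 kbps = 0.448 Mbps.
concert recording: 15.948 Mbps × 8460 s × 1.01 = 136269.3 Mb
animated explainer: 3.318 Mbps × 240 s × 1.01 = 804.3 Mb
time-lapse clip: 44.448 Mbps × 153 s × 1.01 = 6868.5 Mb
Total: 143942.1 Mb = 17992.8 MB.
= 17.99 GB.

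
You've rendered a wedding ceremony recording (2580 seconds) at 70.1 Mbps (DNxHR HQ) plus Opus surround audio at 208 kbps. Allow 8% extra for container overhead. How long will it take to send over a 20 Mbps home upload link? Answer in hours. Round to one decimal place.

Audio: 208 kbps = 0.208 Mbps.
Total bitrate: 70.308 Mbps.
File: 70.308 Mbps × 2580 s = 181394.6 Mb.
With 8% container overhead: ×1.08. → 195906.2 Mb.
At 20 Mbps: 195906.2 / 20 = 9795.3 s ≈ 2.72 hours.

2.7 hours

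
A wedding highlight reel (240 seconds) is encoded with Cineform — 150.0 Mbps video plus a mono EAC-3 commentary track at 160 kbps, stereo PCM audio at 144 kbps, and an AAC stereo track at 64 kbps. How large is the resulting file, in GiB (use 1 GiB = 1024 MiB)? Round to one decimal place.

Audio total: 160 + 144 + 64 = 368 kbps = 0.368 Mbps.
Total bitrate: 150.0 + 0.368 = 150.368 Mbps.
Stream data: 150.368 Mbps × 240 s = 36088.3 Mb.
36,088 Mb = 4,511,040,000 bytes ÷ 1,073,741,824 = 4.201 GiB.

4.2 GiB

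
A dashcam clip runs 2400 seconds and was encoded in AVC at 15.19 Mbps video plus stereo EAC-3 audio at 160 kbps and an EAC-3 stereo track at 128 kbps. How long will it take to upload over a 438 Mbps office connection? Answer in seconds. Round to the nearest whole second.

85 seconds

Audio total: 160 + 128 = 288 kbps = 0.288 Mbps.
Total bitrate: 15.478 Mbps.
File: 15.478 Mbps × 2400 s = 37147.2 Mb.
At 438 Mbps: 37147.2 / 438 = 84.8 s ≈ 84.8 seconds.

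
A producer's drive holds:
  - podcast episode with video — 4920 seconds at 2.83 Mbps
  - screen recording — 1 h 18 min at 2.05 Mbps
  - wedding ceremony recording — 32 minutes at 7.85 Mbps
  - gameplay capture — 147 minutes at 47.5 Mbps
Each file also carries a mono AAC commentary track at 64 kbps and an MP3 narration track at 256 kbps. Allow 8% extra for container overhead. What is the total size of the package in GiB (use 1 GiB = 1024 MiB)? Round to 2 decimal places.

58.34 GiB

Audio total: 64 + 256 = 320 kbps = 0.320 Mbps.
podcast episode with video: 3.150 Mbps × 4920 s × 1.08 = 16737.8 Mb
screen recording: 2.370 Mbps × 4680 s × 1.08 = 11978.9 Mb
wedding ceremony recording: 8.170 Mbps × 1920 s × 1.08 = 16941.3 Mb
gameplay capture: 47.820 Mbps × 8820 s × 1.08 = 455514.2 Mb
Total: 501172.3 Mb = 62646.5 MB.
= 58.34 GiB.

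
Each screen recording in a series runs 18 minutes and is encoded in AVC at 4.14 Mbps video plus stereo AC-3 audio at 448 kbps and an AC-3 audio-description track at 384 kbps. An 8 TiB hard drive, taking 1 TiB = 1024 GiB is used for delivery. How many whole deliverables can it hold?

13104

18 min = 1080 s
Audio total: 448 + 384 = 832 kbps = 0.832 Mbps.
Total bitrate: 4.972 Mbps.
Per item: 4.972 Mbps × 1080 s = 5,370 Mb = 671.2 MB.
Capacity: 8 TiB = 70,368,744 Mb; 13104.63 items → 13104 complete.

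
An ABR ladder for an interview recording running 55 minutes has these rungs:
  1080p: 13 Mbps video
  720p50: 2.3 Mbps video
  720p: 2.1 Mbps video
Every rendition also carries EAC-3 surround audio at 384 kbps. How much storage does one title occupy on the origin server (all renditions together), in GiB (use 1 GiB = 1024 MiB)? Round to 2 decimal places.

55 min = 3300 s
Audio: 384 kbps = 0.384 Mbps.
Sum of rendition bitrates: (13+0.384) + (2.3+0.384) + (2.1+0.384) = 18.552 Mbps.
× 3300 s = 61,222 Mb = 7,653 MB = 7.127 GiB.

7.13 GiB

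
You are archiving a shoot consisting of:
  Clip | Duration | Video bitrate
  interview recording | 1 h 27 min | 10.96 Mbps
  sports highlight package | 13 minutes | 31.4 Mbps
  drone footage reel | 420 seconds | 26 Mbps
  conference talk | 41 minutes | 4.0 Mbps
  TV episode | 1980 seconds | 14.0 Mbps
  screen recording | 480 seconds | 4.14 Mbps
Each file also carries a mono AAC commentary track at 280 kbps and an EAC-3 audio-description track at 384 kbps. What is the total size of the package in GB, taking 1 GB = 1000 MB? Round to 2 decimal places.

Audio total: 280 + 384 = 664 kbps = 0.664 Mbps.
interview recording: 11.624 Mbps × 5220 s = 60677.3 Mb
sports highlight package: 32.064 Mbps × 780 s = 25009.9 Mb
drone footage reel: 26.664 Mbps × 420 s = 11198.9 Mb
conference talk: 4.664 Mbps × 2460 s = 11473.4 Mb
TV episode: 14.664 Mbps × 1980 s = 29034.7 Mb
screen recording: 4.804 Mbps × 480 s = 2305.9 Mb
Total: 139700.2 Mb = 17462.5 MB.
= 17.46 GB.

17.46 GB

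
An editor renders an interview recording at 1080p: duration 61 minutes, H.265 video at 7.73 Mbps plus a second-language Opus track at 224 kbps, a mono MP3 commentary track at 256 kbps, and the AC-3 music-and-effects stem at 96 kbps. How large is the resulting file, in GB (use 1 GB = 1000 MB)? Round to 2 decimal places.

3.80 GB

61 min = 3660 s
Audio total: 224 + 256 + 96 = 576 kbps = 0.576 Mbps.
Total bitrate: 7.73 + 0.576 = 8.306 Mbps.
Stream data: 8.306 Mbps × 3660 s = 30400.0 Mb.
30,400 Mb ÷ 8 = 3,800 MB → 3.800 GB.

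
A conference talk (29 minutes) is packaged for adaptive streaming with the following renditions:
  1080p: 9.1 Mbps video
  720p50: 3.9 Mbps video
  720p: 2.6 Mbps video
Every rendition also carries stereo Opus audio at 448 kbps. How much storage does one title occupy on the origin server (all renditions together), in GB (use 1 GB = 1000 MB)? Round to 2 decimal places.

3.69 GB

29 min = 1740 s
Audio: 448 kbps = 0.448 Mbps.
Sum of rendition bitrates: (9.1+0.448) + (3.9+0.448) + (2.6+0.448) = 16.944 Mbps.
× 1740 s = 29,483 Mb = 3,685 MB = 3.685 GB.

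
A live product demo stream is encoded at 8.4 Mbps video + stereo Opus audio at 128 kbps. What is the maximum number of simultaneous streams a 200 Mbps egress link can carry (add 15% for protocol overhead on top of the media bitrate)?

20

Audio: 128 kbps = 0.128 Mbps.
Per-viewer media rate: 8.528 Mbps.
On the wire with 15% overhead: 9.807 Mbps.
200 Mbps = 200.0 Mbps; 200.0 / 9.807 = 20.39 → 20 viewers.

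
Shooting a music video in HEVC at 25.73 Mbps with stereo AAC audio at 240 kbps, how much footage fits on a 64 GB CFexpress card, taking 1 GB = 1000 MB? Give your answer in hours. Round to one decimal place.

5.5 hours

Audio: 240 kbps = 0.240 Mbps.
Total bitrate: 25.73 + 0.240 = 25.970 Mbps.
Capacity: 64 GB = 512,000 Mb.
Recording time: 512,000 / 25.970 = 19,715 s ≈ 5.48 hours.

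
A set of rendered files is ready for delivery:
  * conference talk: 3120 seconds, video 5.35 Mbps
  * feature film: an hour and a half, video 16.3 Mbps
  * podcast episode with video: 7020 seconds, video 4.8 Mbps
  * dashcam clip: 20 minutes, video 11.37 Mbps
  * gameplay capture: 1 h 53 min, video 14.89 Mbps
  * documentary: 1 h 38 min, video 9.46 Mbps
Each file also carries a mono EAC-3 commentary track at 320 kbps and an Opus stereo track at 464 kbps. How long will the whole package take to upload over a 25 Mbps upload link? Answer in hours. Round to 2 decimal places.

3.69 hours

Audio total: 320 + 464 = 784 kbps = 0.784 Mbps.
conference talk: 6.134 Mbps × 3120 s = 19138.1 Mb
feature film: 17.084 Mbps × 5400 s = 92253.6 Mb
podcast episode with video: 5.584 Mbps × 7020 s = 39199.7 Mb
dashcam clip: 12.154 Mbps × 1200 s = 14584.8 Mb
gameplay capture: 15.674 Mbps × 6780 s = 106269.7 Mb
documentary: 10.244 Mbps × 5880 s = 60234.7 Mb
Total: 331680.6 Mb = 41460.1 MB.
At 25 Mbps: 331680.6 / 25 = 13267 s ≈ 3.69 hours.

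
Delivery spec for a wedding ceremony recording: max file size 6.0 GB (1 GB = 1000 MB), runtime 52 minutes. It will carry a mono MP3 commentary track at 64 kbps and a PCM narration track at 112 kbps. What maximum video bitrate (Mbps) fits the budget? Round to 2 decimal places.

Budget: 6.0 GB = 48000.0 Mb.
52 min = 3120 s
Total bitrate budget: 48000.0 Mb / 3120 s = 15.385 Mbps.
Audio total: 64 + 112 = 176 kbps = 0.176 Mbps.
Video: 15.385 − 0.176 = 15.209 Mbps.

15.21 Mbps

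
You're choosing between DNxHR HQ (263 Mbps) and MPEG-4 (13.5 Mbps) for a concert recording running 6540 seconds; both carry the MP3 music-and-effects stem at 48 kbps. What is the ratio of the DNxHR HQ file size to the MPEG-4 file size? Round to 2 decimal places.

19.42

Audio: 48 kbps = 0.048 Mbps.
DNxHR HQ: 263.048 Mbps × 6540 s = 1720333.9 Mb = 215.042 GB.
MPEG-4: 13.548 Mbps × 6540 s = 88603.9 Mb = 11.075 GB.
Ratio: 215.042 / 11.075 = 19.416.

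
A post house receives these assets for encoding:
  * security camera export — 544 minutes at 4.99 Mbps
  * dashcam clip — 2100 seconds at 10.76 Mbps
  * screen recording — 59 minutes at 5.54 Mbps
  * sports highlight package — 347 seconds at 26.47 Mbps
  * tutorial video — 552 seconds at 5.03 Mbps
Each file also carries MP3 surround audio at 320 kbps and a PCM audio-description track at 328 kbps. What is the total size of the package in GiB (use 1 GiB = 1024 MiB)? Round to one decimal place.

Audio total: 320 + 328 = 648 kbps = 0.648 Mbps.
security camera export: 5.638 Mbps × 32640 s = 184024.3 Mb
dashcam clip: 11.408 Mbps × 2100 s = 23956.8 Mb
screen recording: 6.188 Mbps × 3540 s = 21905.5 Mb
sports highlight package: 27.118 Mbps × 347 s = 9409.9 Mb
tutorial video: 5.678 Mbps × 552 s = 3134.3 Mb
Total: 242430.8 Mb = 30303.9 MB.
= 28.22 GiB.

28.2 GiB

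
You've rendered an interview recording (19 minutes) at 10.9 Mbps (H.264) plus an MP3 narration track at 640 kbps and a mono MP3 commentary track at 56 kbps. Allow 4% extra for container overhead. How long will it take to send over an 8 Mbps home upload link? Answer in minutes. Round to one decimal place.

19 min = 1140 s
Audio total: 640 + 56 = 696 kbps = 0.696 Mbps.
Total bitrate: 11.596 Mbps.
File: 11.596 Mbps × 1140 s = 13219.4 Mb.
With 4% container overhead: ×1.04. → 13748.2 Mb.
At 8 Mbps: 13748.2 / 8 = 1718.5 s ≈ 28.6 minutes.

28.6 minutes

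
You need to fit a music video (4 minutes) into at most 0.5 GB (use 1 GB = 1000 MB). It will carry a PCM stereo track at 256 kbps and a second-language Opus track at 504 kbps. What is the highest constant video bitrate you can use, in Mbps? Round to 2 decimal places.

15.91 Mbps

Budget: 0.5 GB = 4000.0 Mb.
4 min = 240 s
Total bitrate budget: 4000.0 Mb / 240 s = 16.667 Mbps.
Audio total: 256 + 504 = 760 kbps = 0.760 Mbps.
Video: 16.667 − 0.760 = 15.907 Mbps.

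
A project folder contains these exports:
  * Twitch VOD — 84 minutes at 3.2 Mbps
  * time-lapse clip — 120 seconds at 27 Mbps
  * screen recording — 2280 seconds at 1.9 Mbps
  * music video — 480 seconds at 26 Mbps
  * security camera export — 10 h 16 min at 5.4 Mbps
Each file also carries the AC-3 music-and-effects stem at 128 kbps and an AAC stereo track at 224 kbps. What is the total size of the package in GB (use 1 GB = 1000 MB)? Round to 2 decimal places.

Audio total: 128 + 224 = 352 kbps = 0.352 Mbps.
Twitch VOD: 3.552 Mbps × 5040 s = 17902.1 Mb
time-lapse clip: 27.352 Mbps × 120 s = 3282.2 Mb
screen recording: 2.252 Mbps × 2280 s = 5134.6 Mb
music video: 26.352 Mbps × 480 s = 12649.0 Mb
security camera export: 5.752 Mbps × 36960 s = 212593.9 Mb
Total: 251561.8 Mb = 31445.2 MB.
= 31.45 GB.

31.45 GB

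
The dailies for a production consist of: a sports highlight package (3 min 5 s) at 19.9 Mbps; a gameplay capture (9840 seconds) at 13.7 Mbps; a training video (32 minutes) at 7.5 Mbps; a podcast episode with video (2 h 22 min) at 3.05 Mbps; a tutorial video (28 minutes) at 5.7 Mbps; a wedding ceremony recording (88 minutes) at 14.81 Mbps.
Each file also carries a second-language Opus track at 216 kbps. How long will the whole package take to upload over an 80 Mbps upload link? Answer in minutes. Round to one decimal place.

Audio: 216 kbps = 0.216 Mbps.
sports highlight package: 20.116 Mbps × 185 s = 3721.5 Mb
gameplay capture: 13.916 Mbps × 9840 s = 136933.4 Mb
training video: 7.716 Mbps × 1920 s = 14814.7 Mb
podcast episode with video: 3.266 Mbps × 8520 s = 27826.3 Mb
tutorial video: 5.916 Mbps × 1680 s = 9938.9 Mb
wedding ceremony recording: 15.026 Mbps × 5280 s = 79337.3 Mb
Total: 272572.1 Mb = 34071.5 MB.
At 80 Mbps: 272572.1 / 80 = 3407 s ≈ 56.8 minutes.

56.8 minutes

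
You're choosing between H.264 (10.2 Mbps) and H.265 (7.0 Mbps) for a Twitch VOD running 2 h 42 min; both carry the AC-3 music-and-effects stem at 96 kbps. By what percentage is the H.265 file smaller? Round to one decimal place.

31.1%

2 h 42 min = 162 min = 9720 s
Audio: 96 kbps = 0.096 Mbps.
H.264: 10.296 Mbps × 9720 s = 100077.1 Mb = 12.510 GB.
H.265: 7.096 Mbps × 9720 s = 68973.1 Mb = 8.622 GB.
Reduction: (1 − 8.622/12.510) × 100 = 31.08%.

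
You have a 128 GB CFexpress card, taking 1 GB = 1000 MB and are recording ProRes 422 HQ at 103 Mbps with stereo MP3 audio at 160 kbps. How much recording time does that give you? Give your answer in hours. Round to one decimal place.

Audio: 160 kbps = 0.160 Mbps.
Total bitrate: 103 + 0.160 = 103.160 Mbps.
Capacity: 128 GB = 1,024,000 Mb.
Recording time: 1,024,000 / 103.160 = 9,926 s ≈ 2.76 hours.

2.8 hours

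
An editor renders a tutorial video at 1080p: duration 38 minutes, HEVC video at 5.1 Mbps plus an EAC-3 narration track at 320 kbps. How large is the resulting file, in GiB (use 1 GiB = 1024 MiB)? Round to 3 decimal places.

1.439 GiB

38 min = 2280 s
Audio: 320 kbps = 0.320 Mbps.
Total bitrate: 5.1 + 0.320 = 5.420 Mbps.
Stream data: 5.420 Mbps × 2280 s = 12357.6 Mb.
12,358 Mb = 1,544,700,000 bytes ÷ 1,073,741,824 = 1.439 GiB.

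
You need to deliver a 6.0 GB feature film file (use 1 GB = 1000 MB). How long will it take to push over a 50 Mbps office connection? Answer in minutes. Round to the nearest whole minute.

File: 6.0 GB = 48000.0 Mb.
At 50 Mbps: 48000.0 / 50 = 960.0 s ≈ 16 minutes.

16 minutes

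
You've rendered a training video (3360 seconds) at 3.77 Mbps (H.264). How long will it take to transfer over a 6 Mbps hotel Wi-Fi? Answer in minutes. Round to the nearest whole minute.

35 minutes

File: 3.770 Mbps × 3360 s = 12667.2 Mb.
At 6 Mbps: 12667.2 / 6 = 2111.2 s ≈ 35.2 minutes.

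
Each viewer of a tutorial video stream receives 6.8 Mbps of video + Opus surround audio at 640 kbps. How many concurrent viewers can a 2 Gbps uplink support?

Audio: 640 kbps = 0.640 Mbps.
Per-viewer media rate: 7.440 Mbps.
2 Gbps = 2,000 Mbps; 2,000 / 7.440 = 268.82 → 268 viewers.

268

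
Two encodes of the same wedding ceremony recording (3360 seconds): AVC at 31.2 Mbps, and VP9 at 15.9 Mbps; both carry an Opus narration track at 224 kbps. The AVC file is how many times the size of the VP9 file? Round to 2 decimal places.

Audio: 224 kbps = 0.224 Mbps.
AVC: 31.424 Mbps × 3360 s = 105584.6 Mb = 13.198 GB.
VP9: 16.124 Mbps × 3360 s = 54176.6 Mb = 6.772 GB.
Ratio: 13.198 / 6.772 = 1.949.

1.95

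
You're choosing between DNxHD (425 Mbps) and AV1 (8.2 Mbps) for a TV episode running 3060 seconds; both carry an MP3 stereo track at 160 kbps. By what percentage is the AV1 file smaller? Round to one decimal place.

98.0%

Audio: 160 kbps = 0.160 Mbps.
DNxHD: 425.160 Mbps × 3060 s = 1300989.6 Mb = 151.455 GiB.
AV1: 8.360 Mbps × 3060 s = 25581.6 Mb = 2.978 GiB.
Reduction: (1 − 2.978/151.455) × 100 = 98.03%.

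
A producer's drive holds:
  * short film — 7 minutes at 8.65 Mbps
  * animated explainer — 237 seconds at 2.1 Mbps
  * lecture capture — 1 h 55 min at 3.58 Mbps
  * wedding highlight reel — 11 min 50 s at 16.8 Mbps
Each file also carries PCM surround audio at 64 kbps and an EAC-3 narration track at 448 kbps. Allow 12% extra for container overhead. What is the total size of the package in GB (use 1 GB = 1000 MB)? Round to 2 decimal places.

Audio total: 64 + 448 = 512 kbps = 0.512 Mbps.
short film: 9.162 Mbps × 420 s × 1.12 = 4309.8 Mb
animated explainer: 2.612 Mbps × 237 s × 1.12 = 693.3 Mb
lecture capture: 4.092 Mbps × 6900 s × 1.12 = 31623.0 Mb
wedding highlight reel: 17.312 Mbps × 710 s × 1.12 = 13766.5 Mb
Total: 50392.6 Mb = 6299.1 MB.
= 6.299 GB.

6.30 GB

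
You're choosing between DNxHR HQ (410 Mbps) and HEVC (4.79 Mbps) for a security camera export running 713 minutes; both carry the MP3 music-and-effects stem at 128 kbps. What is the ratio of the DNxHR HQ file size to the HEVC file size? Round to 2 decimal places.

713 min = 42780 s
Audio: 128 kbps = 0.128 Mbps.
DNxHR HQ: 410.128 Mbps × 42780 s = 17545275.8 Mb = 2193.159 GB.
HEVC: 4.918 Mbps × 42780 s = 210392.0 Mb = 26.299 GB.
Ratio: 2193.159 / 26.299 = 83.393.

83.39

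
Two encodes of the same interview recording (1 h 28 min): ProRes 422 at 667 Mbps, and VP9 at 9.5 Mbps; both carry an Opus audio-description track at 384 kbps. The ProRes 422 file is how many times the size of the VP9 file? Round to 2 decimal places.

67.52

1 h 28 min = 88 min = 5280 s
Audio: 384 kbps = 0.384 Mbps.
ProRes 422: 667.384 Mbps × 5280 s = 3523787.5 Mb = 440.473 GB.
VP9: 9.884 Mbps × 5280 s = 52187.5 Mb = 6.523 GB.
Ratio: 440.473 / 6.523 = 67.522.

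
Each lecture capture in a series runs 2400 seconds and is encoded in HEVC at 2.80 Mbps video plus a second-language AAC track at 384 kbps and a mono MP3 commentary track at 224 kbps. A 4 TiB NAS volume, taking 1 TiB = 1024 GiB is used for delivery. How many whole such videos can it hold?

4301

Audio total: 384 + 224 = 608 kbps = 0.608 Mbps.
Total bitrate: 3.408 Mbps.
Per item: 3.408 Mbps × 2400 s = 8,179 Mb = 1,022 MB.
Capacity: 4 TiB = 35,184,372 Mb; 4301.69 items → 4301 complete.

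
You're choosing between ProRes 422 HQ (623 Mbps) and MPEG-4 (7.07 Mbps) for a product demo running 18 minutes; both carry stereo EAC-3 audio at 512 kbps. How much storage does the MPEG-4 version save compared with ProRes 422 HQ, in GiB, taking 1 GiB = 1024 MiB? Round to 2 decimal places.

18 min = 1080 s
Audio: 512 kbps = 0.512 Mbps.
ProRes 422 HQ: 623.512 Mbps × 1080 s = 673393.0 Mb = 78.393 GiB.
MPEG-4: 7.582 Mbps × 1080 s = 8188.6 Mb = 0.953 GiB.
Saving: 78.393 − 0.953 = 77.440 GiB.

77.44 GiB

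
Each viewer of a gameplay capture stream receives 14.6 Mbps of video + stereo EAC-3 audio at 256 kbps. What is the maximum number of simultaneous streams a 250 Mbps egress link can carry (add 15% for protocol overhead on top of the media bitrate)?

14

Audio: 256 kbps = 0.256 Mbps.
Per-viewer media rate: 14.856 Mbps.
On the wire with 15% overhead: 17.084 Mbps.
250 Mbps = 250.0 Mbps; 250.0 / 17.084 = 14.63 → 14 viewers.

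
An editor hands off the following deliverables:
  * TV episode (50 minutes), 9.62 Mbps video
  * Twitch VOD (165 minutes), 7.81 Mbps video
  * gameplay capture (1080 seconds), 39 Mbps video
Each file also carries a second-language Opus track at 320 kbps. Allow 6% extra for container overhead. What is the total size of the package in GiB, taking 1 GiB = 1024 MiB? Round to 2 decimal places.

18.85 GiB

Audio: 320 kbps = 0.320 Mbps.
TV episode: 9.940 Mbps × 3000 s × 1.06 = 31609.2 Mb
Twitch VOD: 8.130 Mbps × 9900 s × 1.06 = 85316.2 Mb
gameplay capture: 39.320 Mbps × 1080 s × 1.06 = 45013.5 Mb
Total: 161939.0 Mb = 20242.4 MB.
= 18.85 GiB.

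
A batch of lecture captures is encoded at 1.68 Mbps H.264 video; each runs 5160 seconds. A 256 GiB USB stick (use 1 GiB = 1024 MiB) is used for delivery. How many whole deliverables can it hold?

Per item: 1.680 Mbps × 5160 s = 8,669 Mb = 1,084 MB.
Capacity: 256 GiB = 2,199,023 Mb; 253.67 items → 253 complete.

253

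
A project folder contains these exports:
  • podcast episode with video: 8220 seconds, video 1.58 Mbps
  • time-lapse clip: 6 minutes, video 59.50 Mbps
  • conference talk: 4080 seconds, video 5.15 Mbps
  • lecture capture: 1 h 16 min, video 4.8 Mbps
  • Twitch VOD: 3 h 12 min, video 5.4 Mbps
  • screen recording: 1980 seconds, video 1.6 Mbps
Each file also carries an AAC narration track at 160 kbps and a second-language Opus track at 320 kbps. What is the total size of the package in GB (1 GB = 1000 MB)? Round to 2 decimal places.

19.68 GB

Audio total: 160 + 320 = 480 kbps = 0.480 Mbps.
podcast episode with video: 2.060 Mbps × 8220 s = 16933.2 Mb
time-lapse clip: 59.980 Mbps × 360 s = 21592.8 Mb
conference talk: 5.630 Mbps × 4080 s = 22970.4 Mb
lecture capture: 5.280 Mbps × 4560 s = 24076.8 Mb
Twitch VOD: 5.880 Mbps × 11520 s = 67737.6 Mb
screen recording: 2.080 Mbps × 1980 s = 4118.4 Mb
Total: 157429.2 Mb = 19678.7 MB.
= 19.68 GB.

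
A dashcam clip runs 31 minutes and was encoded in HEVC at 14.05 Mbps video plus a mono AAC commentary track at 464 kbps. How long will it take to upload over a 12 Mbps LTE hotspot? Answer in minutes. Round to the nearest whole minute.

31 min = 1860 s
Audio: 464 kbps = 0.464 Mbps.
Total bitrate: 14.514 Mbps.
File: 14.514 Mbps × 1860 s = 26996.0 Mb.
At 12 Mbps: 26996.0 / 12 = 2249.7 s ≈ 37.5 minutes.

37 minutes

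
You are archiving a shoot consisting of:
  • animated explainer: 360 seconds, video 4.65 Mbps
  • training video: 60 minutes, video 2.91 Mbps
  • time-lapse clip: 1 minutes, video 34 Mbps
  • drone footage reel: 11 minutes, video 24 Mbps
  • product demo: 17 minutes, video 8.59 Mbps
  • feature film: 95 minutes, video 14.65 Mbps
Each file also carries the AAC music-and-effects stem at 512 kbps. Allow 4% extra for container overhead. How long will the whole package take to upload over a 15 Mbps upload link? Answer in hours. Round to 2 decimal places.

2.47 hours

Audio: 512 kbps = 0.512 Mbps.
animated explainer: 5.162 Mbps × 360 s × 1.04 = 1932.7 Mb
training video: 3.422 Mbps × 3600 s × 1.04 = 12812.0 Mb
time-lapse clip: 34.512 Mbps × 60 s × 1.04 = 2153.5 Mb
drone footage reel: 24.512 Mbps × 660 s × 1.04 = 16825.0 Mb
product demo: 9.102 Mbps × 1020 s × 1.04 = 9655.4 Mb
feature film: 15.162 Mbps × 5700 s × 1.04 = 89880.3 Mb
Total: 133258.9 Mb = 16657.4 MB.
At 15 Mbps: 133258.9 / 15 = 8884 s ≈ 2.47 hours.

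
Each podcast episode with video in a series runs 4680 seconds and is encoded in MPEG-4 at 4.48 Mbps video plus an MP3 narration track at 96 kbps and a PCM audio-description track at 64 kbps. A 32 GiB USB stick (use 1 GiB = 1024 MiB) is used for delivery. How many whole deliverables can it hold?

12

Audio total: 96 + 64 = 160 kbps = 0.160 Mbps.
Total bitrate: 4.640 Mbps.
Per item: 4.640 Mbps × 4680 s = 21,715 Mb = 2,714 MB.
Capacity: 32 GiB = 274,878 Mb; 12.66 items → 12 complete.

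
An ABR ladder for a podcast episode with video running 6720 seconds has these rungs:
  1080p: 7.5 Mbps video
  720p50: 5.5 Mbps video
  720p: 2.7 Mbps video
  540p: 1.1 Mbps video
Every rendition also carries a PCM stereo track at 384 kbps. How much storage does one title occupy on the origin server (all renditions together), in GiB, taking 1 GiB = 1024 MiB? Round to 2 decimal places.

Audio: 384 kbps = 0.384 Mbps.
Sum of rendition bitrates: (7.5+0.384) + (5.5+0.384) + (2.7+0.384) + (1.1+0.384) = 18.336 Mbps.
× 6720 s = 123,218 Mb = 15,402 MB = 14.34 GiB.

14.34 GiB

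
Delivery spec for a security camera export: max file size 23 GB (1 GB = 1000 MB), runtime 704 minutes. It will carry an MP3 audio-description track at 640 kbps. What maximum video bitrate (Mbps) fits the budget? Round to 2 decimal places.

3.72 Mbps

Budget: 23 GB = 184000.0 Mb.
704 min = 42240 s
Total bitrate budget: 184000.0 Mb / 42240 s = 4.356 Mbps.
Audio: 640 kbps = 0.640 Mbps.
Video: 4.356 − 0.640 = 3.716 Mbps.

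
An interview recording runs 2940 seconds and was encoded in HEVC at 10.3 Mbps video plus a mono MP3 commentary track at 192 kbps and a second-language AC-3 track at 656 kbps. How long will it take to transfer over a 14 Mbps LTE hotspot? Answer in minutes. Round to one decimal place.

Audio total: 192 + 656 = 848 kbps = 0.848 Mbps.
Total bitrate: 11.148 Mbps.
File: 11.148 Mbps × 2940 s = 32775.1 Mb.
At 14 Mbps: 32775.1 / 14 = 2341.1 s ≈ 39 minutes.

39.0 minutes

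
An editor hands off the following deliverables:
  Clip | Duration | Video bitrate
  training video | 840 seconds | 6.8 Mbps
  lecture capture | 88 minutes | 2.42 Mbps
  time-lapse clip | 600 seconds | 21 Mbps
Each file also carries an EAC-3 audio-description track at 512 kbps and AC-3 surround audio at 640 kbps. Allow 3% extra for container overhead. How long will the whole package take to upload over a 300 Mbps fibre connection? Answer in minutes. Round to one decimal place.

2.2 minutes

Audio total: 512 + 640 = 1152 kbps = 1.152 Mbps.
training video: 7.952 Mbps × 840 s × 1.03 = 6880.1 Mb
lecture capture: 3.572 Mbps × 5280 s × 1.03 = 19426.0 Mb
time-lapse clip: 22.152 Mbps × 600 s × 1.03 = 13689.9 Mb
Total: 39996.0 Mb = 4999.5 MB.
At 300 Mbps: 39996.0 / 300 = 133 s ≈ 2.22 minutes.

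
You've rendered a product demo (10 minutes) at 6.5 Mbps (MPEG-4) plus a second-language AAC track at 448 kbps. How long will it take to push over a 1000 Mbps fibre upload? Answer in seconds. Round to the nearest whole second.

10 min = 600 s
Audio: 448 kbps = 0.448 Mbps.
Total bitrate: 6.948 Mbps.
File: 6.948 Mbps × 600 s = 4168.8 Mb.
At 1000 Mbps: 4168.8 / 1000 = 4.2 s ≈ 4.17 seconds.

4 seconds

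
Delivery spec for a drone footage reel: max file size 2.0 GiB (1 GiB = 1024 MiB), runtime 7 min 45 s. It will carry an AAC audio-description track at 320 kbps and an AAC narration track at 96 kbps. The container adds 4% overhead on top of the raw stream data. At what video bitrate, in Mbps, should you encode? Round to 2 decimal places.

Budget: 2.0 GiB = 17179.9 Mb.
Stream payload after overhead: 17179.9 / 1.04 = 16519.1 Mb.
7 min 45 s = 465 s
Total bitrate budget: 16519.1 Mb / 465 s = 35.525 Mbps.
Audio total: 320 + 96 = 416 kbps = 0.416 Mbps.
Video: 35.525 − 0.416 = 35.109 Mbps.

35.11 Mbps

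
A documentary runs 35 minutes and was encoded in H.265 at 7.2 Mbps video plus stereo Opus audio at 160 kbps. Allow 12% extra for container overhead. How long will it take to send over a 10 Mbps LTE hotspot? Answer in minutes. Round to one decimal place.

28.9 minutes

35 min = 2100 s
Audio: 160 kbps = 0.160 Mbps.
Total bitrate: 7.360 Mbps.
File: 7.360 Mbps × 2100 s = 15456.0 Mb.
With 12% container overhead: ×1.12. → 17310.7 Mb.
At 10 Mbps: 17310.7 / 10 = 1731.1 s ≈ 28.9 minutes.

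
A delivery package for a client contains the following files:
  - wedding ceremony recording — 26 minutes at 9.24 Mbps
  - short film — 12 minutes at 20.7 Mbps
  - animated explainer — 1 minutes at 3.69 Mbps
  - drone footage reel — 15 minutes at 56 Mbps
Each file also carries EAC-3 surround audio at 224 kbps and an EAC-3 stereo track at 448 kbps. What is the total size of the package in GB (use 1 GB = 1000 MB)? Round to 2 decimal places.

10.26 GB

Audio total: 224 + 448 = 672 kbps = 0.672 Mbps.
wedding ceremony recording: 9.912 Mbps × 1560 s = 15462.7 Mb
short film: 21.372 Mbps × 720 s = 15387.8 Mb
animated explainer: 4.362 Mbps × 60 s = 261.7 Mb
drone footage reel: 56.672 Mbps × 900 s = 51004.8 Mb
Total: 82117.1 Mb = 10264.6 MB.
= 10.26 GB.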